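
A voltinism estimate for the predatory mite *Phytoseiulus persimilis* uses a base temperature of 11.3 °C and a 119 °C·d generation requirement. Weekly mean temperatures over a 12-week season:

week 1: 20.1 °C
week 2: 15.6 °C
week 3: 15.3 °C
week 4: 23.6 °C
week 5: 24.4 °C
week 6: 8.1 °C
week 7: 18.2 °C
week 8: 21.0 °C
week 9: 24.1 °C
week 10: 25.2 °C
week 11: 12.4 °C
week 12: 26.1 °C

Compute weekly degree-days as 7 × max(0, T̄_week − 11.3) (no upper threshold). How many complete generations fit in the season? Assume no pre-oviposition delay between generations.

Weekly DD (7 × max(0, T̄ − 11.3)): 61.6, 30.1, 28.0, 86.1, 91.7, 0.0, 48.3, 67.9, 89.6, 97.3, 7.7, 103.6.
Season total = 711.9 DD.
Complete generations = ⌊711.9 / 119⌋ = 5.

5 generations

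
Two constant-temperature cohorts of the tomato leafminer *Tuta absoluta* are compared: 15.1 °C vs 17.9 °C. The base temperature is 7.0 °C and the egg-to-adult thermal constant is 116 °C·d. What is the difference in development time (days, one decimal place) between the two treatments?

3.7 days

At 15.1 °C: 116 / (15.1 − 7.0) = 116 / 8.1 = 14.321 d.
At 17.9 °C: 116 / (17.9 − 7.0) = 116 / 10.9 = 10.642 d.
Difference = |14.321 − 10.642| = 3.679 ≈ 3.7 days.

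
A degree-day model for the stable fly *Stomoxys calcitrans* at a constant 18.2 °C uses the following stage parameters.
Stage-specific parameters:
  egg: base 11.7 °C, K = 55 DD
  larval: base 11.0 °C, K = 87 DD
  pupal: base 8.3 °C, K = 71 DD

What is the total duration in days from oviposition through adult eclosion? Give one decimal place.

27.7 days

egg: 55 / (18.2 − 11.7) = 55 / 6.5 = 8.462 d.
larval: 87 / (18.2 − 11.0) = 87 / 7.2 = 12.083 d.
pupal: 71 / (18.2 − 8.3) = 71 / 9.9 = 7.172 d.
Sum = 27.717 ≈ 27.7 days.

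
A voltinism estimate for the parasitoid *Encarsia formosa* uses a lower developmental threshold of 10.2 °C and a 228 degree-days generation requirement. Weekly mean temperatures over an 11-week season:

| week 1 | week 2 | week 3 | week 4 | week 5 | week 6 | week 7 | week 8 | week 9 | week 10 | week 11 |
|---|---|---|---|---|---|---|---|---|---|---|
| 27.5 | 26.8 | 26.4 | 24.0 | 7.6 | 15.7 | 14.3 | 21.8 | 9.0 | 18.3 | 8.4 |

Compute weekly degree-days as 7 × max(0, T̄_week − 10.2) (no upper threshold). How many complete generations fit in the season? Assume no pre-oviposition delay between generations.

2 generations

Weekly DD (7 × max(0, T̄ − 10.2)): 121.1, 116.2, 113.4, 96.6, 0.0, 38.5, 28.7, 81.2, 0.0, 56.7, 0.0.
Season total = 652.4 DD.
Complete generations = ⌊652.4 / 228⌋ = 2.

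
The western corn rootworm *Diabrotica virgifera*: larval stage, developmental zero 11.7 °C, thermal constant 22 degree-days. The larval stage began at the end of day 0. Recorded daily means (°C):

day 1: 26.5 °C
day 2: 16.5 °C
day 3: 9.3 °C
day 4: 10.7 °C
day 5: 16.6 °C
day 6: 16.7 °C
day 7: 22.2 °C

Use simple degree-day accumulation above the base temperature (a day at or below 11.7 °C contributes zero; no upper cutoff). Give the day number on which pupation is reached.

day 5

Daily DD above 11.7 °C: 14.8, 4.8, 0.0, 0.0, 4.9, 5.0, 10.5.
Cumulative: 14.8, 19.6, 19.6, 19.6, 24.5, 29.5, 40.0.
The total first reaches 22 DD on day 5.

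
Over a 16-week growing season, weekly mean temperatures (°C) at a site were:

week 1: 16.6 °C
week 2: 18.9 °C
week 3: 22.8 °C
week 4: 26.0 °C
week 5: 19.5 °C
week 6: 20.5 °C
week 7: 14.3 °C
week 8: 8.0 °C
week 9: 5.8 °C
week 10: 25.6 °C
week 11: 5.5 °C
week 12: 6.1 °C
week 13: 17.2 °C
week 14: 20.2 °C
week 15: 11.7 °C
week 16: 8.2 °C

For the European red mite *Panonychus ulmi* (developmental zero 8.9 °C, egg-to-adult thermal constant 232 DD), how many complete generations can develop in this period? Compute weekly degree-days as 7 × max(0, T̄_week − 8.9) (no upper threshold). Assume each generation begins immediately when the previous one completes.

Weekly DD (7 × max(0, T̄ − 8.9)): 53.9, 70.0, 97.3, 119.7, 74.2, 81.2, 37.8, 0.0, 0.0, 116.9, 0.0, 0.0, 58.1, 79.1, 19.6, 0.0.
Season total = 807.8 DD.
Complete generations = ⌊807.8 / 232⌋ = 3.

3 generations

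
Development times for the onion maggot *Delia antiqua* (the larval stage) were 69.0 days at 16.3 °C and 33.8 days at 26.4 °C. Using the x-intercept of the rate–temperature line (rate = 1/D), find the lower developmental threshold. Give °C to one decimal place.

Linear rate model ⇒ the product D·(T − T_b) is constant across temperatures.
69.0·(16.3 − T_b) = 33.8·(26.4 − T_b)
T_b = (69.0·16.3 − 33.8·26.4) / (69.0 − 33.8) = 232.38 / 35.2 = 6.602 °C ≈ 6.6 °C.

6.6 °C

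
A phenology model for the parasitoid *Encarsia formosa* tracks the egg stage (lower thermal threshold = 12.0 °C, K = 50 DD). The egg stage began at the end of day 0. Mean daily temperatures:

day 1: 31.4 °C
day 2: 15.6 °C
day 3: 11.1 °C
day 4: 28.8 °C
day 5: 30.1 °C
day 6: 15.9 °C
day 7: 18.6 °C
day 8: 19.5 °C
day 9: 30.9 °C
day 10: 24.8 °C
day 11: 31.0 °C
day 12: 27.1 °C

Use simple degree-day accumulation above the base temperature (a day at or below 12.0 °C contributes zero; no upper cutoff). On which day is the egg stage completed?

day 5

Daily DD above 12.0 °C: 19.4, 3.6, 0.0, 16.8, 18.1, 3.9, 6.6, 7.5, 18.9, 12.8, 19.0, 15.1.
Cumulative: 19.4, 23.0, 23.0, 39.8, 57.9, 61.8, 68.4, 75.9, 94.8, 107.6, 126.6, 141.7.
The total first reaches 50 DD on day 5.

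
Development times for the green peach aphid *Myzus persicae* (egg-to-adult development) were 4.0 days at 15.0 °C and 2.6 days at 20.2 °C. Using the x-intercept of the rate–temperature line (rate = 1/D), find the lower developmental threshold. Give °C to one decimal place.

Linear rate model ⇒ the product D·(T − T_b) is constant across temperatures.
4.0·(15.0 − T_b) = 2.6·(20.2 − T_b)
T_b = (4.0·15.0 − 2.6·20.2) / (4.0 − 2.6) = 7.48 / 1.4 = 5.343 °C ≈ 5.3 °C.

5.3 °C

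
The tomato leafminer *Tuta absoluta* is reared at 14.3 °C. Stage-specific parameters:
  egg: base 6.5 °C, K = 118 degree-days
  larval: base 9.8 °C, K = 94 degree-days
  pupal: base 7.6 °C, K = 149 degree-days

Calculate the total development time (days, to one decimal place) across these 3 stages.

egg: 118 / (14.3 − 6.5) = 118 / 7.8 = 15.128 d.
larval: 94 / (14.3 − 9.8) = 94 / 4.5 = 20.889 d.
pupal: 149 / (14.3 − 7.6) = 149 / 6.7 = 22.239 d.
Sum = 58.256 ≈ 58.3 days.

58.3 days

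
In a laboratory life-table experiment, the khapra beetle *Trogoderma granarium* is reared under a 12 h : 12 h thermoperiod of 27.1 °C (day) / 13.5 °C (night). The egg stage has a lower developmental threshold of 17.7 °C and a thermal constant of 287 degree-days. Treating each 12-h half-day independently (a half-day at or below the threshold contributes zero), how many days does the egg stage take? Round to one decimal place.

Day half: max(0, 27.1 − 17.7) × 0.5 = 9.4 × 0.5 = 4.70 DD.
Night half: max(0, 13.5 − 17.7) × 0.5 = 0.0 × 0.5 = 0.00 DD.
Per 24 h: 4.70 DD/day.
Duration = 287 / 4.70 = 61.064 ≈ 61.1 days.

61.1 days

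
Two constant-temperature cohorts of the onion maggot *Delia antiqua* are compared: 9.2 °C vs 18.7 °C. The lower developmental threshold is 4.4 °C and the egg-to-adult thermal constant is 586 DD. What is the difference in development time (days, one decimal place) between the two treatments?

At 9.2 °C: 586 / (9.2 − 4.4) = 586 / 4.8 = 122.083 d.
At 18.7 °C: 586 / (18.7 − 4.4) = 586 / 14.3 = 40.979 d.
Difference = |122.083 − 40.979| = 81.104 ≈ 81.1 days.

81.1 days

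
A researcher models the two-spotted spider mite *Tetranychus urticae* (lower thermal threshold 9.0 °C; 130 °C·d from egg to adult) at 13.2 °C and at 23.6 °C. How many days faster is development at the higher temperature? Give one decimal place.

22.0 days

At 13.2 °C: 130 / (13.2 − 9.0) = 130 / 4.2 = 30.952 d.
At 23.6 °C: 130 / (23.6 − 9.0) = 130 / 14.6 = 8.904 d.
Difference = |30.952 − 8.904| = 22.048 ≈ 22.0 days.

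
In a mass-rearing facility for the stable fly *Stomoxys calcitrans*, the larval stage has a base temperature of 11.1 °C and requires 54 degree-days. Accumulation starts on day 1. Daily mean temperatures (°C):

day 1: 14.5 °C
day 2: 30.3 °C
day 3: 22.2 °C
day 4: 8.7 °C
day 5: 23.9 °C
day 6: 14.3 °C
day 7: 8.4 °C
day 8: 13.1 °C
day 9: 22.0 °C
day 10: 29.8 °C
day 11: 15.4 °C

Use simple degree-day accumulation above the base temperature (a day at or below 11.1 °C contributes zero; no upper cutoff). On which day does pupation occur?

day 9

Daily DD above 11.1 °C: 3.4, 19.2, 11.1, 0.0, 12.8, 3.2, 0.0, 2.0, 10.9, 18.7, 4.3.
Cumulative: 3.4, 22.6, 33.7, 33.7, 46.5, 49.7, 49.7, 51.7, 62.6, 81.3, 85.6.
The total first reaches 54 DD on day 9.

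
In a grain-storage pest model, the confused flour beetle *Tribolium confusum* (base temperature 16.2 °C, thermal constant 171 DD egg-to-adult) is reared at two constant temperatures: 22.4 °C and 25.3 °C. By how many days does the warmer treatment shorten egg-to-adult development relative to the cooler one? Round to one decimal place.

8.8 days

At 22.4 °C: 171 / (22.4 − 16.2) = 171 / 6.2 = 27.581 d.
At 25.3 °C: 171 / (25.3 − 16.2) = 171 / 9.1 = 18.791 d.
Difference = |27.581 − 18.791| = 8.789 ≈ 8.8 days.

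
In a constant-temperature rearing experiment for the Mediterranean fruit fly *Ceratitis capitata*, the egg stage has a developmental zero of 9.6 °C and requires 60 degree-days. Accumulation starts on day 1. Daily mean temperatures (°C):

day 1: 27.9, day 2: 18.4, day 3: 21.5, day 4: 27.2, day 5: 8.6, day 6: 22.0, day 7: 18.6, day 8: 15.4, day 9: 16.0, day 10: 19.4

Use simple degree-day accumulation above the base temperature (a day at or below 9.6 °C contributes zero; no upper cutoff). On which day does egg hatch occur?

Daily DD above 9.6 °C: 18.3, 8.8, 11.9, 17.6, 0.0, 12.4, 9.0, 5.8, 6.4, 9.8.
Cumulative: 18.3, 27.1, 39.0, 56.6, 56.6, 69.0, 78.0, 83.8, 90.2, 100.0.
The total first reaches 60 DD on day 6.

day 6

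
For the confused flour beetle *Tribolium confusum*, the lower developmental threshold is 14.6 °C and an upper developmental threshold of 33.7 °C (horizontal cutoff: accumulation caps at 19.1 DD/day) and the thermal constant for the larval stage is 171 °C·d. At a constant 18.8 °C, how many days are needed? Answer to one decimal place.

40.7 days

Daily accumulation = 18.8 − 14.6 = 4.2 DD/day.
Duration = 171 / 4.2 = 40.714 ≈ 40.7 days.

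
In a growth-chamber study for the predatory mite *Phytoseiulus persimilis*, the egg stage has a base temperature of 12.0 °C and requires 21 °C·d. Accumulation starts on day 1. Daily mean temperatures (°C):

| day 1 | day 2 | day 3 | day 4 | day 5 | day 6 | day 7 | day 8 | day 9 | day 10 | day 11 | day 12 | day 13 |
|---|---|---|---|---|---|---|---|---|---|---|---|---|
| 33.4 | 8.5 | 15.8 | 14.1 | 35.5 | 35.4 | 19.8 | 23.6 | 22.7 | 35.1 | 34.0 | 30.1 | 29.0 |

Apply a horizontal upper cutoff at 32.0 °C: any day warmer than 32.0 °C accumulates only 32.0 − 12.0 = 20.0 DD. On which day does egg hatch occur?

day 3

Daily DD above 12.0 °C (capped at 20.0): 20.0, 0.0, 3.8, 2.1, 20.0, 20.0, 7.8, 11.6, 10.7, 20.0, 20.0, 18.1, 17.0.
Cumulative: 20.0, 20.0, 23.8, 25.9, 45.9, 65.9, 73.7, 85.3, 96.0, 116.0, 136.0, 154.1, 171.1.
The total first reaches 21 DD on day 3.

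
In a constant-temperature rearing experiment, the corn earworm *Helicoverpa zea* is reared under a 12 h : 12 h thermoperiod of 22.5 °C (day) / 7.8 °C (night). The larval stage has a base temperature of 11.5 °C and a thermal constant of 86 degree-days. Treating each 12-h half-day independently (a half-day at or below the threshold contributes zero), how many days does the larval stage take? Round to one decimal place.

Day half: max(0, 22.5 − 11.5) × 0.5 = 11.0 × 0.5 = 5.50 DD.
Night half: max(0, 7.8 − 11.5) × 0.5 = 0.0 × 0.5 = 0.00 DD.
Per 24 h: 5.50 DD/day.
Duration = 86 / 5.50 = 15.636 ≈ 15.6 days.

15.6 days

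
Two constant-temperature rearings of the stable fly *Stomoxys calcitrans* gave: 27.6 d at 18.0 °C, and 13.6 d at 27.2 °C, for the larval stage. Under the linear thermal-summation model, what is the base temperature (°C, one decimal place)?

9.1 °C

Equal thermal constants: D₁(T₁ − T_b) = D₂(T₂ − T_b).
27.6·(18.0 − T_b) = 13.6·(27.2 − T_b)
T_b = (27.6·18.0 − 13.6·27.2) / (27.6 − 13.6) = 126.88 / 14.0 = 9.063 °C ≈ 9.1 °C.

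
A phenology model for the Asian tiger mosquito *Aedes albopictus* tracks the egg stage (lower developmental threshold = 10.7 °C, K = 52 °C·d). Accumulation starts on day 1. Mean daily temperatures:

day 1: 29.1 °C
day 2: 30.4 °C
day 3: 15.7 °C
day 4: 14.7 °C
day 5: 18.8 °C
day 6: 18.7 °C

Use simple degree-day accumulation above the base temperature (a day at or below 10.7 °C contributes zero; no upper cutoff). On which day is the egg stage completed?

day 5

Daily DD above 10.7 °C: 18.4, 19.7, 5.0, 4.0, 8.1, 8.0.
Cumulative: 18.4, 38.1, 43.1, 47.1, 55.2, 63.2.
The total first reaches 52 DD on day 5.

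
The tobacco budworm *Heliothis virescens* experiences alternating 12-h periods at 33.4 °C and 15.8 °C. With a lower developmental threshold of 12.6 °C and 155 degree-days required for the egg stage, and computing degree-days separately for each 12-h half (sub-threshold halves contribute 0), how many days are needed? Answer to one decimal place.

12.9 days

Day half: max(0, 33.4 − 12.6) × 0.5 = 20.8 × 0.5 = 10.40 DD.
Night half: max(0, 15.8 − 12.6) × 0.5 = 3.2 × 0.5 = 1.60 DD.
Per 24 h: 12.00 DD/day.
Duration = 155 / 12.00 = 12.917 ≈ 12.9 days.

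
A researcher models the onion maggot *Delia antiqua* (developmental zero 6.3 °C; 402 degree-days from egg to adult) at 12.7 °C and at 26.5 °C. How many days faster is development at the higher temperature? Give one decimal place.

42.9 days

At 12.7 °C: 402 / (12.7 − 6.3) = 402 / 6.4 = 62.813 d.
At 26.5 °C: 402 / (26.5 − 6.3) = 402 / 20.2 = 19.901 d.
Difference = |62.813 − 19.901| = 42.912 ≈ 42.9 days.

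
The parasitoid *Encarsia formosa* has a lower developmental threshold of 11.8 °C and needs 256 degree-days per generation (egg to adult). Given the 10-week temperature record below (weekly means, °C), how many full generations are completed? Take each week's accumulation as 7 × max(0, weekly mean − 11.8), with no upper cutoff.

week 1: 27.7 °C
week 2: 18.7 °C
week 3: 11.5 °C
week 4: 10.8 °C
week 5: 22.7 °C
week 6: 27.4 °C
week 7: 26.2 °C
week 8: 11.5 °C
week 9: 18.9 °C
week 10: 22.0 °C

2 generations

Weekly DD (7 × max(0, T̄ − 11.8)): 111.3, 48.3, 0.0, 0.0, 76.3, 109.2, 100.8, 0.0, 49.7, 71.4.
Season total = 567.0 DD.
Complete generations = ⌊567.0 / 256⌋ = 2.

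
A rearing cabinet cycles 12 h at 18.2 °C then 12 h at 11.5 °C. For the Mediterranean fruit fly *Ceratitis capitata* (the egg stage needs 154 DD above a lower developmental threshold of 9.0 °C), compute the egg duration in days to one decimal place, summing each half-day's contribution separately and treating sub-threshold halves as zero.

Day half: max(0, 18.2 − 9.0) × 0.5 = 9.2 × 0.5 = 4.60 DD.
Night half: max(0, 11.5 − 9.0) × 0.5 = 2.5 × 0.5 = 1.25 DD.
Per 24 h: 5.85 DD/day.
Duration = 154 / 5.85 = 26.325 ≈ 26.3 days.

26.3 days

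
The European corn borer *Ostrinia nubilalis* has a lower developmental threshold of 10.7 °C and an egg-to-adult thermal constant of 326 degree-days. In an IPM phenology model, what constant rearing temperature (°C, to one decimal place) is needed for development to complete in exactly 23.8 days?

24.4 °C

Required daily accumulation = 326 / 23.8 = 13.697 DD/day.
T = T_base + 13.697 = 10.7 + 13.697 = 24.397 ≈ 24.4 °C.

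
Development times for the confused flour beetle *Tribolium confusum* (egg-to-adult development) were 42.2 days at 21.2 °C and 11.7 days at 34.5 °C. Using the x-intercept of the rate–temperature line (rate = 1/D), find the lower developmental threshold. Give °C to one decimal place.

16.1 °C

Linear rate model ⇒ the product D·(T − T_b) is constant across temperatures.
42.2·(21.2 − T_b) = 11.7·(34.5 − T_b)
T_b = (42.2·21.2 − 11.7·34.5) / (42.2 − 11.7) = 490.99 / 30.5 = 16.098 °C ≈ 16.1 °C.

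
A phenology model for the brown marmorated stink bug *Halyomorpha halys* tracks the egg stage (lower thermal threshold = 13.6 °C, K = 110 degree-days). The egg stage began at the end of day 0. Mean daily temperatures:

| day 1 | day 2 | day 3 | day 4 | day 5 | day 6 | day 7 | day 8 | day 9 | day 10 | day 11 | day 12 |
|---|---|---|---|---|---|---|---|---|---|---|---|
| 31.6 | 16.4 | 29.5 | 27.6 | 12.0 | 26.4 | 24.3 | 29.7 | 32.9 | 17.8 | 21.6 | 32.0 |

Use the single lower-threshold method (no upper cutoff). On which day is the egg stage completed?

Daily DD above 13.6 °C: 18.0, 2.8, 15.9, 14.0, 0.0, 12.8, 10.7, 16.1, 19.3, 4.2, 8.0, 18.4.
Cumulative: 18.0, 20.8, 36.7, 50.7, 50.7, 63.5, 74.2, 90.3, 109.6, 113.8, 121.8, 140.2.
The total first reaches 110 DD on day 10.

day 10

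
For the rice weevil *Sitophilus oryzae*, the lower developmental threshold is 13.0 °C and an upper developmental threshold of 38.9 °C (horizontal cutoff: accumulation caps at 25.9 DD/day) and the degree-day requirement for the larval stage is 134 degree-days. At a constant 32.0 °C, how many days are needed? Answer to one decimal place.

7.1 days

Daily accumulation = 32.0 − 13.0 = 19.0 DD/day.
Duration = 134 / 19.0 = 7.053 ≈ 7.1 days.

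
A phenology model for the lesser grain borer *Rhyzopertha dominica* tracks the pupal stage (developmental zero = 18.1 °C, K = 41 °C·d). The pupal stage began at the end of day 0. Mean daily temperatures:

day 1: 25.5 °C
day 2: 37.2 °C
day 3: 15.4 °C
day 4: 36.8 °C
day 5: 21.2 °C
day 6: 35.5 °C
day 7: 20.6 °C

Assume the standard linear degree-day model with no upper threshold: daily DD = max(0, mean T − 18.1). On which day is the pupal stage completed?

day 4

Daily DD above 18.1 °C: 7.4, 19.1, 0.0, 18.7, 3.1, 17.4, 2.5.
Cumulative: 7.4, 26.5, 26.5, 45.2, 48.3, 65.7, 68.2.
The total first reaches 41 DD on day 4.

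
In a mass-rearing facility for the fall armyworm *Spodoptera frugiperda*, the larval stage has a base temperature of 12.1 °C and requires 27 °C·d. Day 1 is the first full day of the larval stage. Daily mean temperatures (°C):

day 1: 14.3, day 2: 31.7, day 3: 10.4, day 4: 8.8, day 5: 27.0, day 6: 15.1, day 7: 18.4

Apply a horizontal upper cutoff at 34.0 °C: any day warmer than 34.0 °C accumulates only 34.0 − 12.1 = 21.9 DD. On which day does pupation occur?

day 5

Daily DD above 12.1 °C (capped at 21.9): 2.2, 19.6, 0.0, 0.0, 14.9, 3.0, 6.3.
Cumulative: 2.2, 21.8, 21.8, 21.8, 36.7, 39.7, 46.0.
The total first reaches 27 DD on day 5.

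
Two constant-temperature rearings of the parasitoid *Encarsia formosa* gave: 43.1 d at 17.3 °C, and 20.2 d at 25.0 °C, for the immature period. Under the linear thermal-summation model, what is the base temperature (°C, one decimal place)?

10.5 °C

Linear rate model ⇒ the product D·(T − T_b) is constant across temperatures.
43.1·(17.3 − T_b) = 20.2·(25.0 − T_b)
T_b = (43.1·17.3 − 20.2·25.0) / (43.1 − 20.2) = 240.63 / 22.9 = 10.508 °C ≈ 10.5 °C.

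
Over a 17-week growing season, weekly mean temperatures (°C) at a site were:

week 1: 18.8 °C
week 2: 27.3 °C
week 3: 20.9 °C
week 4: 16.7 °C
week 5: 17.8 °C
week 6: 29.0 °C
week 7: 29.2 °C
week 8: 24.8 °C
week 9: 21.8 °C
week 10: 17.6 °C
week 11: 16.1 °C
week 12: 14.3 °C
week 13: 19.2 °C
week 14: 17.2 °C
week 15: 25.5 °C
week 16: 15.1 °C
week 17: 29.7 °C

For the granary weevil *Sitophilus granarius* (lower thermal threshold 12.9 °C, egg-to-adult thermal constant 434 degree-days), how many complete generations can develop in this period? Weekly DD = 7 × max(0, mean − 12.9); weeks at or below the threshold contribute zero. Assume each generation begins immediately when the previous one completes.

2 generations

Weekly DD (7 × max(0, T̄ − 12.9)): 41.3, 100.8, 56.0, 26.6, 34.3, 112.7, 114.1, 83.3, 62.3, 32.9, 22.4, 9.8, 44.1, 30.1, 88.2, 15.4, 117.6.
Season total = 991.9 DD.
Complete generations = ⌊991.9 / 434⌋ = 2.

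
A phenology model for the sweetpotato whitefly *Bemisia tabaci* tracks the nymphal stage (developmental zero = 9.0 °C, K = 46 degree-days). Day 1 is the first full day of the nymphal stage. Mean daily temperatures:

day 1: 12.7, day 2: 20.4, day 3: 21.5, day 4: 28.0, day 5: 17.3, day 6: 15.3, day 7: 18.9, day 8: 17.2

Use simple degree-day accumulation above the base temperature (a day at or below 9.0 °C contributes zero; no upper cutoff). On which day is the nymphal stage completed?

Daily DD above 9.0 °C: 3.7, 11.4, 12.5, 19.0, 8.3, 6.3, 9.9, 8.2.
Cumulative: 3.7, 15.1, 27.6, 46.6, 54.9, 61.2, 71.1, 79.3.
The total first reaches 46 DD on day 4.

day 4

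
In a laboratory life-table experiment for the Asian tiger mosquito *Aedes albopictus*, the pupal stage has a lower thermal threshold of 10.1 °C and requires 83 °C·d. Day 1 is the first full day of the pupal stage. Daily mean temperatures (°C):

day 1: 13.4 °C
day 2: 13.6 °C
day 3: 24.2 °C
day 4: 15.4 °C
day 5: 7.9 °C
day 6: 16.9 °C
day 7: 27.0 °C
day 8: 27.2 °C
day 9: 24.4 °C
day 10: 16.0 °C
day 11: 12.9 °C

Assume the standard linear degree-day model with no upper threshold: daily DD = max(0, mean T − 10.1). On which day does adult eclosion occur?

day 10

Daily DD above 10.1 °C: 3.3, 3.5, 14.1, 5.3, 0.0, 6.8, 16.9, 17.1, 14.3, 5.9, 2.8.
Cumulative: 3.3, 6.8, 20.9, 26.2, 26.2, 33.0, 49.9, 67.0, 81.3, 87.2, 90.0.
The total first reaches 83 DD on day 10.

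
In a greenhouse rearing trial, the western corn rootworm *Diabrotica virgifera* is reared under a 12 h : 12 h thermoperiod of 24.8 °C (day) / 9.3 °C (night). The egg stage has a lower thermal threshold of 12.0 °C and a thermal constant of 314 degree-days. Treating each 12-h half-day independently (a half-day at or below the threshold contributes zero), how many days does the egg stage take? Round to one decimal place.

Day half: max(0, 24.8 − 12.0) × 0.5 = 12.8 × 0.5 = 6.40 DD.
Night half: max(0, 9.3 − 12.0) × 0.5 = 0.0 × 0.5 = 0.00 DD.
Per 24 h: 6.40 DD/day.
Duration = 314 / 6.40 = 49.062 ≈ 49.1 days.

49.1 days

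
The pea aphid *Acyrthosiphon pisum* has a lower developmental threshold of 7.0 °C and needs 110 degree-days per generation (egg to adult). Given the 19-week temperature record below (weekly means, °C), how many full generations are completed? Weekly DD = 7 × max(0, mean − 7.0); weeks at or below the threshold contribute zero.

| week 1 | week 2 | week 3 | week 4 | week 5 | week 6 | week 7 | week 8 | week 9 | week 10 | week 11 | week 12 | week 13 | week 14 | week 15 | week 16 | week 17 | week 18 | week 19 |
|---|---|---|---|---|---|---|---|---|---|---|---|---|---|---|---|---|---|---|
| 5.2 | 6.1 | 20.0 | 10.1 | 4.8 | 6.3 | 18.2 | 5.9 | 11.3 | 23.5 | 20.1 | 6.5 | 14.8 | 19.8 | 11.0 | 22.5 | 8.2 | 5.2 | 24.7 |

Weekly DD (7 × max(0, T̄ − 7.0)): 0.0, 0.0, 91.0, 21.7, 0.0, 0.0, 78.4, 0.0, 30.1, 115.5, 91.7, 0.0, 54.6, 89.6, 28.0, 108.5, 8.4, 0.0, 123.9.
Season total = 841.4 DD.
Complete generations = ⌊841.4 / 110⌋ = 7.

7 generations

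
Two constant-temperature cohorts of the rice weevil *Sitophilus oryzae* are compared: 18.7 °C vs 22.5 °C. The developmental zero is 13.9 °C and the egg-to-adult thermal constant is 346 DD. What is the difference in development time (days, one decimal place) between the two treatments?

At 18.7 °C: 346 / (18.7 − 13.9) = 346 / 4.8 = 72.083 d.
At 22.5 °C: 346 / (22.5 − 13.9) = 346 / 8.6 = 40.233 d.
Difference = |72.083 − 40.233| = 31.851 ≈ 31.9 days.

31.9 days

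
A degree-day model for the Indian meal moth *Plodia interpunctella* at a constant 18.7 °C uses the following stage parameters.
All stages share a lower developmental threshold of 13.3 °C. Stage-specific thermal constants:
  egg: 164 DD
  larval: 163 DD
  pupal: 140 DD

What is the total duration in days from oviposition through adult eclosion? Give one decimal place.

Daily accumulation at 18.7 °C = 18.7 − 13.3 = 5.4 DD/day.
Total K = 164 + 163 + 140 = 467 DD.
Total duration = 467 / 5.4 = 86.481 ≈ 86.5 days.

86.5 days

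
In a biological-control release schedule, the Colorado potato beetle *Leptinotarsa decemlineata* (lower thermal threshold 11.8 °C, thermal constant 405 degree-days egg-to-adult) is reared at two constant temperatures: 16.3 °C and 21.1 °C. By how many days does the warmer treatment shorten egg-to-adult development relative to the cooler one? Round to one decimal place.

At 16.3 °C: 405 / (16.3 − 11.8) = 405 / 4.5 = 90.000 d.
At 21.1 °C: 405 / (21.1 − 11.8) = 405 / 9.3 = 43.548 d.
Difference = |90.000 − 43.548| = 46.452 ≈ 46.5 days.

46.5 days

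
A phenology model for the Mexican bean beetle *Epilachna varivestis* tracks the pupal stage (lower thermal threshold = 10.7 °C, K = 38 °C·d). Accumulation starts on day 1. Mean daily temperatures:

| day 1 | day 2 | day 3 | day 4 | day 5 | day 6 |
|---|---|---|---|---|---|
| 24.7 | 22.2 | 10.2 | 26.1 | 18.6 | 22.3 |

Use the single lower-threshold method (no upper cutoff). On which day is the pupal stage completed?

Daily DD above 10.7 °C: 14.0, 11.5, 0.0, 15.4, 7.9, 11.6.
Cumulative: 14.0, 25.5, 25.5, 40.9, 48.8, 60.4.
The total first reaches 38 DD on day 4.

day 4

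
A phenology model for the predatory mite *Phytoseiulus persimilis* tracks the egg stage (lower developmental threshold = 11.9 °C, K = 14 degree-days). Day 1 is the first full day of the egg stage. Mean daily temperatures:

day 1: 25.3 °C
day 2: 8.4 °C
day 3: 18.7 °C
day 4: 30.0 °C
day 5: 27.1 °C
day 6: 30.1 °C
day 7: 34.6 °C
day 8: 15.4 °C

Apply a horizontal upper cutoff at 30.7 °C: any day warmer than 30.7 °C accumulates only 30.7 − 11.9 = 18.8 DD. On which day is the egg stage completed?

Daily DD above 11.9 °C (capped at 18.8): 13.4, 0.0, 6.8, 18.1, 15.2, 18.2, 18.8, 3.5.
Cumulative: 13.4, 13.4, 20.2, 38.3, 53.5, 71.7, 90.5, 94.0.
The total first reaches 14 DD on day 3.

day 3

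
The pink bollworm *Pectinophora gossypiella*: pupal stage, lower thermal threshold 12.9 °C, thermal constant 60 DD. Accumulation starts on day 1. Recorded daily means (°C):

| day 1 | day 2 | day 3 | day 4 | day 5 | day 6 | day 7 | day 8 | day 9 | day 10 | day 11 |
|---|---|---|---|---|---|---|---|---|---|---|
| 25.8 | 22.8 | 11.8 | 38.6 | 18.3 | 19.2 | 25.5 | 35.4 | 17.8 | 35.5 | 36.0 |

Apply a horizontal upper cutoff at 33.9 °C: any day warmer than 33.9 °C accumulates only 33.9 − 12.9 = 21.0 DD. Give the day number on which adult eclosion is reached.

day 7

Daily DD above 12.9 °C (capped at 21.0): 12.9, 9.9, 0.0, 21.0, 5.4, 6.3, 12.6, 21.0, 4.9, 21.0, 21.0.
Cumulative: 12.9, 22.8, 22.8, 43.8, 49.2, 55.5, 68.1, 89.1, 94.0, 115.0, 136.0.
The total first reaches 60 DD on day 7.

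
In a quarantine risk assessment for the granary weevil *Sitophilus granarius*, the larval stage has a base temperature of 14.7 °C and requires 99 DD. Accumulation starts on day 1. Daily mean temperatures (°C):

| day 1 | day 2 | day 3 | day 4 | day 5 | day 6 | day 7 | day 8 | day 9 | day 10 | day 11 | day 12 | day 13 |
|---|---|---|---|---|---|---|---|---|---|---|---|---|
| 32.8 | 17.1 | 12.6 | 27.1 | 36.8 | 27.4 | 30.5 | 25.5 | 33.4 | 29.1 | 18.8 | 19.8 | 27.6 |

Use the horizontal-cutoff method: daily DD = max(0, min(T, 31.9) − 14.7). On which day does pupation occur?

Daily DD above 14.7 °C (capped at 17.2): 17.2, 2.4, 0.0, 12.4, 17.2, 12.7, 15.8, 10.8, 17.2, 14.4, 4.1, 5.1, 12.9.
Cumulative: 17.2, 19.6, 19.6, 32.0, 49.2, 61.9, 77.7, 88.5, 105.7, 120.1, 124.2, 129.3, 142.2.
The total first reaches 99 DD on day 9.

day 9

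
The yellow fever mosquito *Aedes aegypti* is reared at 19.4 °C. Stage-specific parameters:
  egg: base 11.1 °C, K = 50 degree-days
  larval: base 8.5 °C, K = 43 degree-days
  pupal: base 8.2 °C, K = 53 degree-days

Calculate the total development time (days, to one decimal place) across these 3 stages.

egg: 50 / (19.4 − 11.1) = 50 / 8.3 = 6.024 d.
larval: 43 / (19.4 − 8.5) = 43 / 10.9 = 3.945 d.
pupal: 53 / (19.4 − 8.2) = 53 / 11.2 = 4.732 d.
Sum = 14.701 ≈ 14.7 days.

14.7 days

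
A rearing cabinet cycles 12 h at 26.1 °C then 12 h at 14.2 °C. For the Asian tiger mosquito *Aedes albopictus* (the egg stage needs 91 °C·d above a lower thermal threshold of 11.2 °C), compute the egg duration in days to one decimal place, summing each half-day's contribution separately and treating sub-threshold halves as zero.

10.2 days

Day half: max(0, 26.1 − 11.2) × 0.5 = 14.9 × 0.5 = 7.45 DD.
Night half: max(0, 14.2 − 11.2) × 0.5 = 3.0 × 0.5 = 1.50 DD.
Per 24 h: 8.95 DD/day.
Duration = 91 / 8.95 = 10.168 ≈ 10.2 days.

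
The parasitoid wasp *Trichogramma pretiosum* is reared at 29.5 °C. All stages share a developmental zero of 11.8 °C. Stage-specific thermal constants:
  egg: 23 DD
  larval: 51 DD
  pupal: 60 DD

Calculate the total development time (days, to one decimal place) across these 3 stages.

Daily accumulation at 29.5 °C = 29.5 − 11.8 = 17.7 DD/day.
Total K = 23 + 51 + 60 = 134 DD.
Total duration = 134 / 17.7 = 7.571 ≈ 7.6 days.

7.6 days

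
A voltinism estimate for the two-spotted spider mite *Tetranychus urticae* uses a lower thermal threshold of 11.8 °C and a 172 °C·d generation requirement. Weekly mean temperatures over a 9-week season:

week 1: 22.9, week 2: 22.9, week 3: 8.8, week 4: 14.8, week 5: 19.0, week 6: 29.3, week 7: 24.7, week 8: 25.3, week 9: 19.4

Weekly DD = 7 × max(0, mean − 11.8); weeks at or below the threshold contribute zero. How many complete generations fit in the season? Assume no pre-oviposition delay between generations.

3 generations

Weekly DD (7 × max(0, T̄ − 11.8)): 77.7, 77.7, 0.0, 21.0, 50.4, 122.5, 90.3, 94.5, 53.2.
Season total = 587.3 DD.
Complete generations = ⌊587.3 / 172⌋ = 3.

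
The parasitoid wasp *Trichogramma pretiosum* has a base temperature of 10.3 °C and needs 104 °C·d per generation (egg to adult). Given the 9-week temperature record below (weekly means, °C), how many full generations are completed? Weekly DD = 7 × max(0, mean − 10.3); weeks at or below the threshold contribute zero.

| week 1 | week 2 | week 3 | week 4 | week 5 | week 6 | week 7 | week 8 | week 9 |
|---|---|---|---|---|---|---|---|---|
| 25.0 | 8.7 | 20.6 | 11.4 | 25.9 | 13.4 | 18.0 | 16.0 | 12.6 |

Weekly DD (7 × max(0, T̄ − 10.3)): 102.9, 0.0, 72.1, 7.7, 109.2, 21.7, 53.9, 39.9, 16.1.
Season total = 423.5 DD.
Complete generations = ⌊423.5 / 104⌋ = 4.

4 generations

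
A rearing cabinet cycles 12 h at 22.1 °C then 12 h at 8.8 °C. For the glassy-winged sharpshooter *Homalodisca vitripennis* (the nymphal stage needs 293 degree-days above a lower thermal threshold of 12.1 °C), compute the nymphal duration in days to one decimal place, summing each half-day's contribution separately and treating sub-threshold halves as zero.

Day half: max(0, 22.1 − 12.1) × 0.5 = 10.0 × 0.5 = 5.00 DD.
Night half: max(0, 8.8 − 12.1) × 0.5 = 0.0 × 0.5 = 0.00 DD.
Per 24 h: 5.00 DD/day.
Duration = 293 / 5.00 = 58.600 ≈ 58.6 days.

58.6 days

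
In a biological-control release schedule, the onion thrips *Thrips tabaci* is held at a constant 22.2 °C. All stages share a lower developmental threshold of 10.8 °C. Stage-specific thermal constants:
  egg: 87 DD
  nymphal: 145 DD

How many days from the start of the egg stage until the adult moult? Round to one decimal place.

20.4 days

Daily accumulation at 22.2 °C = 22.2 − 10.8 = 11.4 DD/day.
Total K = 87 + 145 = 232 DD.
Total duration = 232 / 11.4 = 20.351 ≈ 20.4 days.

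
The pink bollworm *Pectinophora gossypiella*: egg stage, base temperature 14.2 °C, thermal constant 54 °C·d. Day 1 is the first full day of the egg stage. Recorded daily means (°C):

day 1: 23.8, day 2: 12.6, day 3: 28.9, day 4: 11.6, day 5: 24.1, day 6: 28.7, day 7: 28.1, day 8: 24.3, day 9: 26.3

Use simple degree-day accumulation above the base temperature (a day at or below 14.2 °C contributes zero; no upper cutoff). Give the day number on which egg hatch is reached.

day 7

Daily DD above 14.2 °C: 9.6, 0.0, 14.7, 0.0, 9.9, 14.5, 13.9, 10.1, 12.1.
Cumulative: 9.6, 9.6, 24.3, 24.3, 34.2, 48.7, 62.6, 72.7, 84.8.
The total first reaches 54 DD on day 7.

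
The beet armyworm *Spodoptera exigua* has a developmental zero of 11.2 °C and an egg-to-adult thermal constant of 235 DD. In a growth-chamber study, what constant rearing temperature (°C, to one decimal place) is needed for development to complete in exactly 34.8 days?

Required daily accumulation = 235 / 34.8 = 6.753 DD/day.
T = T_base + 6.753 = 11.2 + 6.753 = 17.953 ≈ 18.0 °C.

18.0 °C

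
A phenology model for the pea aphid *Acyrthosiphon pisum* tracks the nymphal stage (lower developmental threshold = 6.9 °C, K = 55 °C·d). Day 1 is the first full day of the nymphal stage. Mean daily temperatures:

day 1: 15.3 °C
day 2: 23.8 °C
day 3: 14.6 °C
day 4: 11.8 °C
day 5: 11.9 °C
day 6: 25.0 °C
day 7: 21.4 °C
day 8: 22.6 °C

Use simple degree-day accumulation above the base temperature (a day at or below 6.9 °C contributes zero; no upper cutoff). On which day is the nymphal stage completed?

Daily DD above 6.9 °C: 8.4, 16.9, 7.7, 4.9, 5.0, 18.1, 14.5, 15.7.
Cumulative: 8.4, 25.3, 33.0, 37.9, 42.9, 61.0, 75.5, 91.2.
The total first reaches 55 DD on day 6.

day 6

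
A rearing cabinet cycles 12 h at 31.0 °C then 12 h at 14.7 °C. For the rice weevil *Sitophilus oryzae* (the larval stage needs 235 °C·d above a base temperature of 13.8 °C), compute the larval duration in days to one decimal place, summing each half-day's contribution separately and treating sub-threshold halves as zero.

26.0 days

Day half: max(0, 31.0 − 13.8) × 0.5 = 17.2 × 0.5 = 8.60 DD.
Night half: max(0, 14.7 − 13.8) × 0.5 = 0.9 × 0.5 = 0.45 DD.
Per 24 h: 9.05 DD/day.
Duration = 235 / 9.05 = 25.967 ≈ 26.0 days.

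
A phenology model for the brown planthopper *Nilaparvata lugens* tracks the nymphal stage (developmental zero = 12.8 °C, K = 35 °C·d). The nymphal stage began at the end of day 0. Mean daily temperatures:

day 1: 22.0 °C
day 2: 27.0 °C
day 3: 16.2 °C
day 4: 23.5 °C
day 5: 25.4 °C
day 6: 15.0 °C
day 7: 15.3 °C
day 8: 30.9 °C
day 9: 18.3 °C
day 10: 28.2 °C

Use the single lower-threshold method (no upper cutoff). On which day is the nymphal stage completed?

Daily DD above 12.8 °C: 9.2, 14.2, 3.4, 10.7, 12.6, 2.2, 2.5, 18.1, 5.5, 15.4.
Cumulative: 9.2, 23.4, 26.8, 37.5, 50.1, 52.3, 54.8, 72.9, 78.4, 93.8.
The total first reaches 35 DD on day 4.

day 4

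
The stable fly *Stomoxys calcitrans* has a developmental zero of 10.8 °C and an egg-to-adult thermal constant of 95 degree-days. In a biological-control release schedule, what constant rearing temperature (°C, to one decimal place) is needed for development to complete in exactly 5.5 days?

28.1 °C

Required daily accumulation = 95 / 5.5 = 17.273 DD/day.
T = T_base + 17.273 = 10.8 + 17.273 = 28.073 ≈ 28.1 °C.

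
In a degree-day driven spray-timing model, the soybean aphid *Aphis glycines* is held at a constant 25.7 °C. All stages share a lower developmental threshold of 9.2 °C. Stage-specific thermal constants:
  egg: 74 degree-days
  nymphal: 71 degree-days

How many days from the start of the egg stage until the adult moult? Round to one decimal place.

8.8 days

Daily accumulation at 25.7 °C = 25.7 − 9.2 = 16.5 DD/day.
Total K = 74 + 71 = 145 DD.
Total duration = 145 / 16.5 = 8.788 ≈ 8.8 days.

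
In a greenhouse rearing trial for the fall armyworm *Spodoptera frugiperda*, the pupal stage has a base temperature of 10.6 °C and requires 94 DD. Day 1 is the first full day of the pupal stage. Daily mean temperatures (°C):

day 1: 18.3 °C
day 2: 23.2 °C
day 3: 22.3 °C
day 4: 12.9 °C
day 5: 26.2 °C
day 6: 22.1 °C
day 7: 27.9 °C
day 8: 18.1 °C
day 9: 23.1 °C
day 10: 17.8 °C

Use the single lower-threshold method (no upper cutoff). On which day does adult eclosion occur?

day 9

Daily DD above 10.6 °C: 7.7, 12.6, 11.7, 2.3, 15.6, 11.5, 17.3, 7.5, 12.5, 7.2.
Cumulative: 7.7, 20.3, 32.0, 34.3, 49.9, 61.4, 78.7, 86.2, 98.7, 105.9.
The total first reaches 94 DD on day 9.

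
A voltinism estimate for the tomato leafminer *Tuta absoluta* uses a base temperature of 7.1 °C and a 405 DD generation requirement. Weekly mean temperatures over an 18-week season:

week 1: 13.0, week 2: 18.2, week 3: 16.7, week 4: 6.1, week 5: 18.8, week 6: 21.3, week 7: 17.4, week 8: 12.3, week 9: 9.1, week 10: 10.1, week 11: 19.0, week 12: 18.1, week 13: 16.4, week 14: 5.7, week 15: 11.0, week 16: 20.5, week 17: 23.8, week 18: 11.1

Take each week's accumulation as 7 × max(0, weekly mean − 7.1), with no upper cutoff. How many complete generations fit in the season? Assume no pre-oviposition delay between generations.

Weekly DD (7 × max(0, T̄ − 7.1)): 41.3, 77.7, 67.2, 0.0, 81.9, 99.4, 72.1, 36.4, 14.0, 21.0, 83.3, 77.0, 65.1, 0.0, 27.3, 93.8, 116.9, 28.0.
Season total = 1002.4 DD.
Complete generations = ⌊1002.4 / 405⌋ = 2.

2 generations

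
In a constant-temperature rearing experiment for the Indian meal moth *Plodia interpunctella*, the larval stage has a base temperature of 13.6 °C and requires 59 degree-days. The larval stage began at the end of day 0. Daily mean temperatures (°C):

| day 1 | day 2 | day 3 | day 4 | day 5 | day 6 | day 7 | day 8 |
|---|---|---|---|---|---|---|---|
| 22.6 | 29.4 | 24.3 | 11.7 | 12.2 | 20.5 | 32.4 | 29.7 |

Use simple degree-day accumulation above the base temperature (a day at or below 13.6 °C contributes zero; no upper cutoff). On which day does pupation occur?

Daily DD above 13.6 °C: 9.0, 15.8, 10.7, 0.0, 0.0, 6.9, 18.8, 16.1.
Cumulative: 9.0, 24.8, 35.5, 35.5, 35.5, 42.4, 61.2, 77.3.
The total first reaches 59 DD on day 7.

day 7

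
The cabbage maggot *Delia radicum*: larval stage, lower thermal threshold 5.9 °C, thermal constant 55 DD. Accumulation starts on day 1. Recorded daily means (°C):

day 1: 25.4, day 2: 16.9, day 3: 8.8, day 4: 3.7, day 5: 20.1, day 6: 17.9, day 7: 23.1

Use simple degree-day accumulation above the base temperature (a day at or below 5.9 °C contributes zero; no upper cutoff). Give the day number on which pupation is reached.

Daily DD above 5.9 °C: 19.5, 11.0, 2.9, 0.0, 14.2, 12.0, 17.2.
Cumulative: 19.5, 30.5, 33.4, 33.4, 47.6, 59.6, 76.8.
The total first reaches 55 DD on day 6.

day 6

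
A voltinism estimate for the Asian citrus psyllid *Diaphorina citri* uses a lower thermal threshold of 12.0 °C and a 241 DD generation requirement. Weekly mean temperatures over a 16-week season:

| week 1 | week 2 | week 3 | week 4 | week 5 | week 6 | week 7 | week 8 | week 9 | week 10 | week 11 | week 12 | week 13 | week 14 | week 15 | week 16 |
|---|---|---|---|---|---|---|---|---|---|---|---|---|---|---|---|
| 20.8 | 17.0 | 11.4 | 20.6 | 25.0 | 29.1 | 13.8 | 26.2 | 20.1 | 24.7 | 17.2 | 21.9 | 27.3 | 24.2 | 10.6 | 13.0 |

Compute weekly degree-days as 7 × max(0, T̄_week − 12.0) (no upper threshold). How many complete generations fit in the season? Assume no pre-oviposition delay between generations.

Weekly DD (7 × max(0, T̄ − 12.0)): 61.6, 35.0, 0.0, 60.2, 91.0, 119.7, 12.6, 99.4, 56.7, 88.9, 36.4, 69.3, 107.1, 85.4, 0.0, 7.0.
Season total = 930.3 DD.
Complete generations = ⌊930.3 / 241⌋ = 3.

3 generations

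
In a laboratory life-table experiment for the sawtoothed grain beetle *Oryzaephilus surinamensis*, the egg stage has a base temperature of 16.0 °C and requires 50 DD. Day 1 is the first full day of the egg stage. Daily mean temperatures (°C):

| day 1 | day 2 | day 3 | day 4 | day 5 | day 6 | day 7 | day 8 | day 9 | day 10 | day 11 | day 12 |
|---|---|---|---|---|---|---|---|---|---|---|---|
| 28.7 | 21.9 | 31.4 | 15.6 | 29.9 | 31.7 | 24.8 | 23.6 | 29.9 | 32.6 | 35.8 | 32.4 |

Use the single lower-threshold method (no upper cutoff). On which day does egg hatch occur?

Daily DD above 16.0 °C: 12.7, 5.9, 15.4, 0.0, 13.9, 15.7, 8.8, 7.6, 13.9, 16.6, 19.8, 16.4.
Cumulative: 12.7, 18.6, 34.0, 34.0, 47.9, 63.6, 72.4, 80.0, 93.9, 110.5, 130.3, 146.7.
The total first reaches 50 DD on day 6.

day 6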